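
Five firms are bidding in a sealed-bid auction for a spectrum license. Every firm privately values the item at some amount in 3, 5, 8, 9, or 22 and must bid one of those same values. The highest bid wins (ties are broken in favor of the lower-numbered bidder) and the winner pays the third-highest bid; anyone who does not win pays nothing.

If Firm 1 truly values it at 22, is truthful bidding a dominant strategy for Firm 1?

Check each profile of the others' bids and compare truth against every alternative bid.
Others bid (3, 3, 3, 22): truth gives 19, best alternative gives 0.
Others bid (3, 3, 22, 3): truth gives 19, best alternative gives 0.
Others bid (3, 22, 3, 3): truth gives 19, best alternative gives 0.
Others bid (22, 3, 3, 3): truth gives 19, best alternative gives 0.
Others bid (3, 3, 5, 22): truth gives 17, best alternative gives 0.
Others bid (3, 3, 22, 5): truth gives 17, best alternative gives 0.
(Remaining 619 profiles checked similarly; truth is weakly best in each.)
In every case the truthful bid is at least as good as any alternative, so it is a dominant strategy.

Yes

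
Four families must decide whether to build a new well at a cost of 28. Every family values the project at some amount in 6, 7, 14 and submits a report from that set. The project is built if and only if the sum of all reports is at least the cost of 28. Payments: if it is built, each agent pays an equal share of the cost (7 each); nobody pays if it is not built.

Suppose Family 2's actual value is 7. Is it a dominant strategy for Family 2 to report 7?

Check each profile of the others' reports and compare truth against every alternative report.
Others report (6, 6, 6): truth gives 0, best alternative gives 0.
Others report (6, 6, 7): truth gives 0, best alternative gives 0.
Others report (6, 6, 14): truth gives 0, best alternative gives 0.
Others report (6, 7, 6): truth gives 0, best alternative gives 0.
Others report (6, 7, 7): truth gives 0, best alternative gives 0.
Others report (6, 7, 14): truth gives 0, best alternative gives 0.
(Remaining 21 profiles checked similarly; truth is weakly best in each.)
In every case the truthful report is at least as good as any alternative, so it is a dominant strategy.

Yes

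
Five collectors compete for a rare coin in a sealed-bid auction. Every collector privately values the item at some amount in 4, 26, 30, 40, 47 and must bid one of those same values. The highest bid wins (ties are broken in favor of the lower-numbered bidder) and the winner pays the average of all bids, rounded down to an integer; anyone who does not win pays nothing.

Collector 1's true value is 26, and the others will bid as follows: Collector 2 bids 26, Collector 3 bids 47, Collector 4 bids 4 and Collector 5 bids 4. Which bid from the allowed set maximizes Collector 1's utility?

Bid 4: loses, pays 0, utility 0.
Bid 26: loses, pays 0, utility 0.
Bid 30: loses, pays 0, utility 0.
Bid 40: loses, pays 0, utility 0.
Bid 47: wins, pays 25, utility 26 - 25 = 1.
The best choice is 47 with utility 1.

47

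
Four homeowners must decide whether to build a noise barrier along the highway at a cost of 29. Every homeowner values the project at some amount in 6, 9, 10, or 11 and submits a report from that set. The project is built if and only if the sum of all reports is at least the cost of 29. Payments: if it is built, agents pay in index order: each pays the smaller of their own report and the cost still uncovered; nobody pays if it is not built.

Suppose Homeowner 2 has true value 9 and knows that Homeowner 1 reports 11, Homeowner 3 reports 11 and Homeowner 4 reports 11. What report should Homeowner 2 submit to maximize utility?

6

Report 6: project built, pays 6, utility 9 - 6 = 3.
Report 9: project built, pays 9, utility 9 - 9 = 0.
Report 10: project built, pays 10, utility 9 - 10 = -1.
Report 11: project built, pays 11, utility 9 - 11 = -2.
The best choice is 6 with utility 3.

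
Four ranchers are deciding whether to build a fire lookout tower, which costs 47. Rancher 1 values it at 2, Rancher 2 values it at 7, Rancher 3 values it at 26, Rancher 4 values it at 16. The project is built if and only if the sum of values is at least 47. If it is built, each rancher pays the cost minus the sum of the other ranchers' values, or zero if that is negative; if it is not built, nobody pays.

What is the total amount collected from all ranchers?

37

Total value 51 ≥ cost 47, so it is built.
Rancher 1: others sum to 49; max(0, 47 - 49) = 0.
Rancher 2: others sum to 44; max(0, 47 - 44) = 3.
Rancher 3: others sum to 25; max(0, 47 - 25) = 22.
Rancher 4: others sum to 35; max(0, 47 - 35) = 12.
Total collected = 0 + 3 + 22 + 12 = 37.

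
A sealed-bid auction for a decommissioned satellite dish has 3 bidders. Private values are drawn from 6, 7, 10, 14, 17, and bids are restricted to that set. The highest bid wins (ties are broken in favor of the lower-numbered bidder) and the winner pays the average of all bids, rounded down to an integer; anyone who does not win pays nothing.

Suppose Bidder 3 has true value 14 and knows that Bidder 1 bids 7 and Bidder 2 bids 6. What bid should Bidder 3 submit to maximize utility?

10

Bid 6: loses, pays 0, utility 0.
Bid 7: loses, pays 0, utility 0.
Bid 10: wins, pays 7, utility 14 - 7 = 7.
Bid 14: wins, pays 9, utility 14 - 9 = 5.
Bid 17: wins, pays 10, utility 14 - 10 = 4.
The best choice is 10 with utility 7.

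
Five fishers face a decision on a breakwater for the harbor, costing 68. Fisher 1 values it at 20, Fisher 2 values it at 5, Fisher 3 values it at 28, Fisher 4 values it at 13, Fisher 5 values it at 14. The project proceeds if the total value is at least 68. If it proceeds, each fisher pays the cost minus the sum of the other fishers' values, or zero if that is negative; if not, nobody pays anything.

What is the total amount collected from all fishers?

Total value 80 ≥ cost 68, so it is built.
Fisher 1: others sum to 60; max(0, 68 - 60) = 8.
Fisher 2: others sum to 75; max(0, 68 - 75) = 0.
Fisher 3: others sum to 52; max(0, 68 - 52) = 16.
Fisher 4: others sum to 67; max(0, 68 - 67) = 1.
Fisher 5: others sum to 66; max(0, 68 - 66) = 2.
Total collected = 8 + 0 + 16 + 1 + 2 = 27.

27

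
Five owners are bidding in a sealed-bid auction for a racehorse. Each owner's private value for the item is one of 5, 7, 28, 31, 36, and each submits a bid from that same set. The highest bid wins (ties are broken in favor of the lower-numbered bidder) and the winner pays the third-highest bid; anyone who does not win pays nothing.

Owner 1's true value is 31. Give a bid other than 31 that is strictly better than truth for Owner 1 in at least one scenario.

Suppose Owner 2 bids 5, Owner 3 bids 5, Owner 4 bids 5 and Owner 5 bids 36.
Bid 31: loses, pays 0, utility 0.
Bid 36: wins, pays 5, utility 31 - 5 = 26.
So bidding 36 beats truth here (26 > 0).

36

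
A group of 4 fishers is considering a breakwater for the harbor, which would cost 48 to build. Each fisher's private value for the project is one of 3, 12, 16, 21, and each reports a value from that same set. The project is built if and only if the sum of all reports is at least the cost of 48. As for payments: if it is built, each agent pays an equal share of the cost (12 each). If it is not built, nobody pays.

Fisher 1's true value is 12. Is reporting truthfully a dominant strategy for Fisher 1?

Check each profile of the others' reports and compare truth against every alternative report.
Others report (3, 3, 3): truth gives 0, best alternative gives 0.
Others report (3, 3, 12): truth gives 0, best alternative gives 0.
Others report (3, 3, 16): truth gives 0, best alternative gives 0.
Others report (3, 3, 21): truth gives 0, best alternative gives 0.
Others report (3, 12, 3): truth gives 0, best alternative gives 0.
Others report (3, 12, 12): truth gives 0, best alternative gives 0.
(Remaining 58 profiles checked similarly; truth is weakly best in each.)
In every case the truthful report is at least as good as any alternative, so it is a dominant strategy.

Yes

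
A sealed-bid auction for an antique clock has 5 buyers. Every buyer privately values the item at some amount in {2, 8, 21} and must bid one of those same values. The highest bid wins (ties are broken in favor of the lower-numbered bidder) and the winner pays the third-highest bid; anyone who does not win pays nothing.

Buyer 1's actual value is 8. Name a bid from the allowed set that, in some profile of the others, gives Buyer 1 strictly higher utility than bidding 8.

Suppose Buyer 2 bids 2, Buyer 3 bids 2, Buyer 4 bids 2 and Buyer 5 bids 21.
Bid 8: loses, pays 0, utility 0.
Bid 21: wins, pays 2, utility 8 - 2 = 6.
So bidding 21 beats truth here (6 > 0).

21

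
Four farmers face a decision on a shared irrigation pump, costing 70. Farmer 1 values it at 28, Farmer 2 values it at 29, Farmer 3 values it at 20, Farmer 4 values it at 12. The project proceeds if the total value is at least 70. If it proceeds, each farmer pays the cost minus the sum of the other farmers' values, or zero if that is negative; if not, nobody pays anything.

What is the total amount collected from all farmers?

Total value 89 ≥ cost 70, so it is built.
Farmer 1: others sum to 61; max(0, 70 - 61) = 9.
Farmer 2: others sum to 60; max(0, 70 - 60) = 10.
Farmer 3: others sum to 69; max(0, 70 - 69) = 1.
Farmer 4: others sum to 77; max(0, 70 - 77) = 0.
Total collected = 9 + 10 + 1 + 0 = 20.

20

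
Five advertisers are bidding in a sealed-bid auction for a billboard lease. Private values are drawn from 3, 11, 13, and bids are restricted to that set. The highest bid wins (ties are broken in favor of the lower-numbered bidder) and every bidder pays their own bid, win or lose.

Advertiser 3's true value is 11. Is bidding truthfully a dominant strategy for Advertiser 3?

Consider the case where Advertiser 1 bids 3, Advertiser 2 bids 3, Advertiser 4 bids 3 and Advertiser 5 bids 13.
Truthful bid 11: loses but pays 11, utility -11.
Bid 3 instead: loses but pays 3, utility -3.
Since -3 > -11, bidding 3 is strictly better here, so truthful bidding is not dominant.

No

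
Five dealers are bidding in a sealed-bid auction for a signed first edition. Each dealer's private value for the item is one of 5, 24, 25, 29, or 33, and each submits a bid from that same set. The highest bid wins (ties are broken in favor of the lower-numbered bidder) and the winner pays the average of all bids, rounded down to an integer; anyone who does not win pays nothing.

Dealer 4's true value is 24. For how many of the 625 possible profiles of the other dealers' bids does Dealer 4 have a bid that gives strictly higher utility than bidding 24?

158

Others bid (5, 5, 5, 25): truth gives 0; bid 25 gives 11 > 0. Violating.
Others bid (5, 5, 5, 29): truth gives 0; bid 29 gives 10 > 0. Violating.
Others bid (5, 5, 5, 33): truth gives 0; bid 33 gives 8 > 0. Violating.
Others bid (5, 5, 24, 5): truth gives 0; bid 25 gives 12 > 0. Violating.
Others bid (5, 5, 5, 5): truth gives 16; no alternative beats it.
Others bid (5, 5, 5, 24): truth gives 12; no alternative beats it.
(Checking all 625 profiles: 158 have a profitable deviation, 467 do not.)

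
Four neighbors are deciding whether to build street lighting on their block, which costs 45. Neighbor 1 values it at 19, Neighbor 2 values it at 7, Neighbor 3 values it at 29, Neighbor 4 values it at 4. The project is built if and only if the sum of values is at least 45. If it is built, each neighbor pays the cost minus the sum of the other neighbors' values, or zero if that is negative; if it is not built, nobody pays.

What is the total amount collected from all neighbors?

20

Total value 59 ≥ cost 45, so it is built.
Neighbor 1: others sum to 40; max(0, 45 - 40) = 5.
Neighbor 2: others sum to 52; max(0, 45 - 52) = 0.
Neighbor 3: others sum to 30; max(0, 45 - 30) = 15.
Neighbor 4: others sum to 55; max(0, 45 - 55) = 0.
Total collected = 5 + 0 + 15 + 0 = 20.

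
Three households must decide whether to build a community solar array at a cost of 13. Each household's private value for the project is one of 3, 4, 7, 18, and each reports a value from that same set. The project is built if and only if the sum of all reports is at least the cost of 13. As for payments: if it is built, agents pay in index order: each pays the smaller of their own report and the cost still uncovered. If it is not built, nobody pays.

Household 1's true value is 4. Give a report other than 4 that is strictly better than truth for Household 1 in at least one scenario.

Suppose Household 2 reports 3 and Household 3 reports 7.
Report 4: project built, pays 4, utility 4 - 4 = 0.
Report 3: project built, pays 3, utility 4 - 3 = 1.
So reporting 3 beats truth here (1 > 0).

3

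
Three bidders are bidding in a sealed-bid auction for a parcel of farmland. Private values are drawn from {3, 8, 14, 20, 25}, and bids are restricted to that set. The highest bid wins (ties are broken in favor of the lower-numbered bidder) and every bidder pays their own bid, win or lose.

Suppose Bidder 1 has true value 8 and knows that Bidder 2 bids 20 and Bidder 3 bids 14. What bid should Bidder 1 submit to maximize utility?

3

Bid 3: loses but pays 3, utility -3.
Bid 8: loses but pays 8, utility -8.
Bid 14: loses but pays 14, utility -14.
Bid 20: wins, pays 20, utility 8 - 20 = -12.
Bid 25: wins, pays 25, utility 8 - 25 = -17.
The best choice is 3 with utility -3.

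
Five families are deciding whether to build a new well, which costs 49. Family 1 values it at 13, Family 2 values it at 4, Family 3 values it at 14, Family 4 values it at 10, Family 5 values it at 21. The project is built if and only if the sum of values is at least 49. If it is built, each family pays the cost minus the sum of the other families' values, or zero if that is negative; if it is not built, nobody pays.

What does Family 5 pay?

8

Total value 62 ≥ cost 49, so the project is built.
The other families' values sum to 41.
Cost minus that sum is 49 - 41 = 8.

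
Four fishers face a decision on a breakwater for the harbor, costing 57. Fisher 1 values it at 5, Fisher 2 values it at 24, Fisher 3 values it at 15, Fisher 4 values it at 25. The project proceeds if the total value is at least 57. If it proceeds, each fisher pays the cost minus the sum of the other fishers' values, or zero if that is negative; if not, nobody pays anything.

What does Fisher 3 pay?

3

Total value 69 ≥ cost 57, so the project is built.
The other fishers' values sum to 54.
Cost minus that sum is 57 - 54 = 3.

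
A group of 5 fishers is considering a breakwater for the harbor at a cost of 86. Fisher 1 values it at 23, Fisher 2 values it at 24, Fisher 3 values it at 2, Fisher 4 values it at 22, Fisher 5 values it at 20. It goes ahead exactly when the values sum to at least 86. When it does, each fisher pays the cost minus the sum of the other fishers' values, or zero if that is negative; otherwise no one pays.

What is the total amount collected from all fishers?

69

Total value 91 ≥ cost 86, so it is built.
Fisher 1: others sum to 68; max(0, 86 - 68) = 18.
Fisher 2: others sum to 67; max(0, 86 - 67) = 19.
Fisher 3: others sum to 89; max(0, 86 - 89) = 0.
Fisher 4: others sum to 69; max(0, 86 - 69) = 17.
Fisher 5: others sum to 71; max(0, 86 - 71) = 15.
Total collected = 18 + 19 + 0 + 17 + 15 = 69.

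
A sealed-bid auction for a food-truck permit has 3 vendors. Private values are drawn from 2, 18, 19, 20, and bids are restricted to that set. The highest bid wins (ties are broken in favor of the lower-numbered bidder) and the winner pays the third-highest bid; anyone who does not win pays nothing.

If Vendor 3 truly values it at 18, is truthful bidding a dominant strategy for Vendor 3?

No

Consider the case where Vendor 1 bids 2 and Vendor 2 bids 18.
Truthful bid 18: loses, pays 0, utility 0.
Bid 19 instead: wins, pays 2, utility 18 - 2 = 16.
Since 16 > 0, bidding 19 is strictly better here, so truthful bidding is not dominant.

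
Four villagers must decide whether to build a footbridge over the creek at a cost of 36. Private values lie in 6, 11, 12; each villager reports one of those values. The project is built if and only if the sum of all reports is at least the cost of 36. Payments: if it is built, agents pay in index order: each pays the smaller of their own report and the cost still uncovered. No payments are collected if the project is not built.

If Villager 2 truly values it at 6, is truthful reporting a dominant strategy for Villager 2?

Check each profile of the others' reports and compare truth against every alternative report.
Others report (6, 11, 11): truth gives 0, best alternative gives -5.
Others report (6, 11, 12): truth gives 0, best alternative gives -5.
Others report (6, 12, 11): truth gives 0, best alternative gives -5.
Others report (6, 12, 12): truth gives 0, best alternative gives -5.
Others report (11, 6, 11): truth gives 0, best alternative gives -5.
Others report (11, 6, 12): truth gives 0, best alternative gives -5.
(Remaining 21 profiles checked similarly; truth is weakly best in each.)
In every case the truthful report is at least as good as any alternative, so it is a dominant strategy.

Yes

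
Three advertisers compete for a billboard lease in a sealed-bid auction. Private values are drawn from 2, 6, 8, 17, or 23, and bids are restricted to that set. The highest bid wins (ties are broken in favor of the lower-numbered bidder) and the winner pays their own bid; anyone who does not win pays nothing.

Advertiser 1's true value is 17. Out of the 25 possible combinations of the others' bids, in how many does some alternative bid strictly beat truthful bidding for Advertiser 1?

9

Others bid (2, 2): truth gives 0; bid 2 gives 15 > 0. Violating.
Others bid (2, 6): truth gives 0; bid 6 gives 11 > 0. Violating.
Others bid (2, 8): truth gives 0; bid 8 gives 9 > 0. Violating.
Others bid (6, 2): truth gives 0; bid 6 gives 11 > 0. Violating.
Others bid (2, 17): truth gives 0; no alternative beats it.
Others bid (2, 23): truth gives 0; no alternative beats it.
(Checking all 25 profiles: 9 have a profitable deviation, 16 do not.)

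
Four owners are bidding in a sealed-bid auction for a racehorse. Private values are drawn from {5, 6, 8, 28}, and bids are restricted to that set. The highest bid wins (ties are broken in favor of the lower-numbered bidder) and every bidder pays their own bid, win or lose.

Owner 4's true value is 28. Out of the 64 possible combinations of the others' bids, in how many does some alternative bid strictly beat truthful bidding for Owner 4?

Others bid (5, 5, 5): truth gives 0; bid 6 gives 22 > 0. Violating.
Others bid (5, 5, 6): truth gives 0; bid 8 gives 20 > 0. Violating.
Others bid (5, 5, 28): truth gives -28; bid 5 gives -5 > -28. Violating.
Others bid (5, 6, 5): truth gives 0; bid 8 gives 20 > 0. Violating.
Others bid (5, 5, 8): truth gives 0; no alternative beats it.
Others bid (5, 6, 8): truth gives 0; no alternative beats it.
(Checking all 64 profiles: 45 have a profitable deviation, 19 do not.)

45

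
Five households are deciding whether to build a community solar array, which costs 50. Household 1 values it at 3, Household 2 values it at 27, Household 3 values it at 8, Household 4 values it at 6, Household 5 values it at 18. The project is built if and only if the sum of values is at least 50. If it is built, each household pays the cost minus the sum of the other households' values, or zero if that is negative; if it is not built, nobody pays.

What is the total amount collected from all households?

Total value 62 ≥ cost 50, so it is built.
Household 1: others sum to 59; max(0, 50 - 59) = 0.
Household 2: others sum to 35; max(0, 50 - 35) = 15.
Household 3: others sum to 54; max(0, 50 - 54) = 0.
Household 4: others sum to 56; max(0, 50 - 56) = 0.
Household 5: others sum to 44; max(0, 50 - 44) = 6.
Total collected = 0 + 15 + 0 + 0 + 6 = 21.

21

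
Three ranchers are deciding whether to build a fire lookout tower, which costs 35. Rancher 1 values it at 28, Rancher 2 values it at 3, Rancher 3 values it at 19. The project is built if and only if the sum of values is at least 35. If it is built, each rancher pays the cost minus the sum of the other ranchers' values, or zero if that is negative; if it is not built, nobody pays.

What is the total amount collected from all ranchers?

17

Total value 50 ≥ cost 35, so it is built.
Rancher 1: others sum to 22; max(0, 35 - 22) = 13.
Rancher 2: others sum to 47; max(0, 35 - 47) = 0.
Rancher 3: others sum to 31; max(0, 35 - 31) = 4.
Total collected = 13 + 0 + 4 = 17.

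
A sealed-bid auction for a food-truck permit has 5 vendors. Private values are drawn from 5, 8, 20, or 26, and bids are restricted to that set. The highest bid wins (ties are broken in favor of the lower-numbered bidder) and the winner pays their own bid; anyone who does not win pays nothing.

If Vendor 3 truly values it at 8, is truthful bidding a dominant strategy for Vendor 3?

Yes

Check each profile of the others' bids and compare truth against every alternative bid.
Others bid (5, 5, 5, 5): truth gives 0, best alternative gives 0.
Others bid (5, 5, 5, 8): truth gives 0, best alternative gives 0.
Others bid (5, 5, 5, 20): truth gives 0, best alternative gives 0.
Others bid (5, 5, 5, 26): truth gives 0, best alternative gives 0.
Others bid (5, 5, 8, 5): truth gives 0, best alternative gives 0.
Others bid (5, 5, 8, 8): truth gives 0, best alternative gives 0.
(Remaining 250 profiles checked similarly; truth is weakly best in each.)
In every case the truthful bid is at least as good as any alternative, so it is a dominant strategy.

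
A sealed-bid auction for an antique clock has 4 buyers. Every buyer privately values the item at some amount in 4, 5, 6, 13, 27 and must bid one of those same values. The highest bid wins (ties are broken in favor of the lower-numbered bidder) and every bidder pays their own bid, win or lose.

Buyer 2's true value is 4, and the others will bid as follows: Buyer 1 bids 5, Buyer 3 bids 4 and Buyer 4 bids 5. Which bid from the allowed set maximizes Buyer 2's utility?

6

Bid 4: loses but pays 4, utility -4.
Bid 5: loses but pays 5, utility -5.
Bid 6: wins, pays 6, utility 4 - 6 = -2.
Bid 13: wins, pays 13, utility 4 - 13 = -9.
Bid 27: wins, pays 27, utility 4 - 27 = -23.
The best choice is 6 with utility -2.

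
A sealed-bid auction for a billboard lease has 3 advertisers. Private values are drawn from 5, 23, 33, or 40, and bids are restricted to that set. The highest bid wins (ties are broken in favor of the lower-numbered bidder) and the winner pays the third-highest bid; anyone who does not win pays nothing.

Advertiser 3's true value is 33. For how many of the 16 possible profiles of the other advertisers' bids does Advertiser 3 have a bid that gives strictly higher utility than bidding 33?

Others bid (5, 33): truth gives 0; bid 40 gives 28 > 0. Violating.
Others bid (23, 33): truth gives 0; bid 40 gives 10 > 0. Violating.
Others bid (33, 5): truth gives 0; bid 40 gives 28 > 0. Violating.
Others bid (33, 23): truth gives 0; bid 40 gives 10 > 0. Violating.
Others bid (5, 5): truth gives 28; no alternative beats it.
Others bid (5, 23): truth gives 28; no alternative beats it.
(Checking all 16 profiles: 4 have a profitable deviation, 12 do not.)

4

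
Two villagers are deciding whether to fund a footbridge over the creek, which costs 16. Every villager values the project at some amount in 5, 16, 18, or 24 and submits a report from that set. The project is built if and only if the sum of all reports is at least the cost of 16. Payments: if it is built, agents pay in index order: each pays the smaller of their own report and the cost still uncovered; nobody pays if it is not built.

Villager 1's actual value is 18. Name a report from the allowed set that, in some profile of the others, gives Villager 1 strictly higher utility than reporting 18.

5

Suppose Villager 2 reports 16.
Report 18: project built, pays 16, utility 18 - 16 = 2.
Report 5: project built, pays 5, utility 18 - 5 = 13.
So reporting 5 beats truth here (13 > 2).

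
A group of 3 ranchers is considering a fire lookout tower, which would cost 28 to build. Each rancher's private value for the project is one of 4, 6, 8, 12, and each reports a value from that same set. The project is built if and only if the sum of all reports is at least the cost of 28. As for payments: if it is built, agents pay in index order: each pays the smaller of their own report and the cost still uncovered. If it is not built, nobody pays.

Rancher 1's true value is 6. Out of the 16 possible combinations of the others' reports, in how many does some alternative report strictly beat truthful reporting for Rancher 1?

1

Others report (12, 12): truth gives 0; report 4 gives 2 > 0. Violating.
Others report (4, 4): truth gives 0; no alternative beats it.
Others report (4, 6): truth gives 0; no alternative beats it.
(Checking all 16 profiles: 1 has a profitable deviation, 15 do not.)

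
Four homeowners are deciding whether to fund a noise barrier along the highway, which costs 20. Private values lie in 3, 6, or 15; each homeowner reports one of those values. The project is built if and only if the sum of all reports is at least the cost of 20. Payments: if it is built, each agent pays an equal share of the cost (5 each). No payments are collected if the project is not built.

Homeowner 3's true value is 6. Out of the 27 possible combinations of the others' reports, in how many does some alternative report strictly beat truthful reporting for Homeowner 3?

Others report (3, 3, 3): truth gives 0; report 15 gives 1 > 0. Violating.
Others report (3, 3, 6): truth gives 0; report 15 gives 1 > 0. Violating.
Others report (3, 6, 3): truth gives 0; report 15 gives 1 > 0. Violating.
Others report (6, 3, 3): truth gives 0; report 15 gives 1 > 0. Violating.
Others report (3, 3, 15): truth gives 1; no alternative beats it.
Others report (3, 6, 6): truth gives 1; no alternative beats it.
(Checking all 27 profiles: 4 have a profitable deviation, 23 do not.)

4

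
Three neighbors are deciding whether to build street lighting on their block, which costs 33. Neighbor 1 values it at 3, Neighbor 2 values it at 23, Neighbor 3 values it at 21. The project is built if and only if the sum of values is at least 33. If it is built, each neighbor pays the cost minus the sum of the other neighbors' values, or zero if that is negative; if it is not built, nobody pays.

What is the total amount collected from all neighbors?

Total value 47 ≥ cost 33, so it is built.
Neighbor 1: others sum to 44; max(0, 33 - 44) = 0.
Neighbor 2: others sum to 24; max(0, 33 - 24) = 9.
Neighbor 3: others sum to 26; max(0, 33 - 26) = 7.
Total collected = 0 + 9 + 7 = 16.

16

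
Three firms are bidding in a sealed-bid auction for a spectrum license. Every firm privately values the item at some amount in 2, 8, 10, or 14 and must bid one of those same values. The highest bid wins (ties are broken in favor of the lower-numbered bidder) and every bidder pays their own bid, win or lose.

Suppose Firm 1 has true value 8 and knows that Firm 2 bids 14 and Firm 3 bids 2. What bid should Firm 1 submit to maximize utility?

2

Bid 2: loses but pays 2, utility -2.
Bid 8: loses but pays 8, utility -8.
Bid 10: loses but pays 10, utility -10.
Bid 14: wins, pays 14, utility 8 - 14 = -6.
The best choice is 2 with utility -2.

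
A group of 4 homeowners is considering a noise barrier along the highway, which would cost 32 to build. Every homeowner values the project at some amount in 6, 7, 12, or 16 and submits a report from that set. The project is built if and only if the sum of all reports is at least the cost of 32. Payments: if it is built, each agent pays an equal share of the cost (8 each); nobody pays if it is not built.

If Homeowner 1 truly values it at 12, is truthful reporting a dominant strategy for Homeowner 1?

Consider the case where Homeowner 2 reports 6, Homeowner 3 reports 6 and Homeowner 4 reports 6.
Truthful report 12: project not built, utility 0.
Report 16 instead: project built, pays 8, utility 12 - 8 = 4.
Since 4 > 0, reporting 16 is strictly better here, so truthful reporting is not dominant.

No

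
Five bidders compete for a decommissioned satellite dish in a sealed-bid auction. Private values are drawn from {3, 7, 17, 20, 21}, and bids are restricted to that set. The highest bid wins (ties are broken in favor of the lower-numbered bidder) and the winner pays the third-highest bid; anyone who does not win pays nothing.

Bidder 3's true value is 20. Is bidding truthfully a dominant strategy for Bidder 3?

Consider the case where Bidder 1 bids 3, Bidder 2 bids 3, Bidder 4 bids 3 and Bidder 5 bids 21.
Truthful bid 20: loses, pays 0, utility 0.
Bid 21 instead: wins, pays 3, utility 20 - 3 = 17.
Since 17 > 0, bidding 21 is strictly better here, so truthful bidding is not dominant.

No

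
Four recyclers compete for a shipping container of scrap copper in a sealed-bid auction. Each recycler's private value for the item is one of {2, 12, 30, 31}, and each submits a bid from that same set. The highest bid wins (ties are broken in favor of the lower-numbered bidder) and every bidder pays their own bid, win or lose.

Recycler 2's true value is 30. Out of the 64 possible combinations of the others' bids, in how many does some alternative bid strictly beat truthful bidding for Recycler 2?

Others bid (2, 2, 2): truth gives 0; bid 12 gives 18 > 0. Violating.
Others bid (2, 2, 12): truth gives 0; bid 12 gives 18 > 0. Violating.
Others bid (2, 2, 31): truth gives -30; bid 31 gives -1 > -30. Violating.
Others bid (2, 12, 2): truth gives 0; bid 12 gives 18 > 0. Violating.
Others bid (2, 2, 30): truth gives 0; no alternative beats it.
Others bid (2, 12, 30): truth gives 0; no alternative beats it.
(Checking all 64 profiles: 50 have a profitable deviation, 14 do not.)

50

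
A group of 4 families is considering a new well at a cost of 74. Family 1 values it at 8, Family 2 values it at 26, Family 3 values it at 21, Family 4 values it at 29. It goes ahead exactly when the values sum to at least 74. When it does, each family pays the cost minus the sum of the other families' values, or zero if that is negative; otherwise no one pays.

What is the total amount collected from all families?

Total value 84 ≥ cost 74, so it is built.
Family 1: others sum to 76; max(0, 74 - 76) = 0.
Family 2: others sum to 58; max(0, 74 - 58) = 16.
Family 3: others sum to 63; max(0, 74 - 63) = 11.
Family 4: others sum to 55; max(0, 74 - 55) = 19.
Total collected = 0 + 16 + 11 + 19 = 46.

46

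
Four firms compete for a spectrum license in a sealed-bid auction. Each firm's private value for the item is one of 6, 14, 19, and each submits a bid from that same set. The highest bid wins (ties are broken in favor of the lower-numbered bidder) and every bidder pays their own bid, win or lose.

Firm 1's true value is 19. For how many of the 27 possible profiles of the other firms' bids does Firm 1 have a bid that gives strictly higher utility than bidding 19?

8

Others bid (6, 6, 6): truth gives 0; bid 6 gives 13 > 0. Violating.
Others bid (6, 6, 14): truth gives 0; bid 14 gives 5 > 0. Violating.
Others bid (6, 14, 6): truth gives 0; bid 14 gives 5 > 0. Violating.
Others bid (6, 14, 14): truth gives 0; bid 14 gives 5 > 0. Violating.
Others bid (6, 6, 19): truth gives 0; no alternative beats it.
Others bid (6, 14, 19): truth gives 0; no alternative beats it.
(Checking all 27 profiles: 8 have a profitable deviation, 19 do not.)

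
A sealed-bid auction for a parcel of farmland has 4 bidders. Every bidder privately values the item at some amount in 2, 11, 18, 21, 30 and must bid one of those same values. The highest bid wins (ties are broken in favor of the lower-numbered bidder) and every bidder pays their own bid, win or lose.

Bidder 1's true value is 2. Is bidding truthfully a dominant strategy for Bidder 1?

Check each profile of the others' bids and compare truth against every alternative bid.
Others bid (2, 2, 2): truth gives 0, best alternative gives -9.
Others bid (2, 2, 18): truth gives -2, best alternative gives -11.
Others bid (2, 2, 21): truth gives -2, best alternative gives -11.
Others bid (2, 2, 30): truth gives -2, best alternative gives -11.
Others bid (2, 11, 18): truth gives -2, best alternative gives -11.
Others bid (2, 11, 21): truth gives -2, best alternative gives -11.
(Remaining 119 profiles checked similarly; truth is weakly best in each.)
In every case the truthful bid is at least as good as any alternative, so it is a dominant strategy.

Yes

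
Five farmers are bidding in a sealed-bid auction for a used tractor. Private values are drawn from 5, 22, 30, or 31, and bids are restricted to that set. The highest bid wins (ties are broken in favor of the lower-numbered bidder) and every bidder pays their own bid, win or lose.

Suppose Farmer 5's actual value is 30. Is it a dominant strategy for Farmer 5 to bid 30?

Consider the case where Farmer 1 bids 5, Farmer 2 bids 5, Farmer 3 bids 5 and Farmer 4 bids 5.
Truthful bid 30: wins, pays 30, utility 30 - 30 = 0.
Bid 22 instead: wins, pays 22, utility 30 - 22 = 8.
Since 8 > 0, bidding 22 is strictly better here, so truthful bidding is not dominant.

No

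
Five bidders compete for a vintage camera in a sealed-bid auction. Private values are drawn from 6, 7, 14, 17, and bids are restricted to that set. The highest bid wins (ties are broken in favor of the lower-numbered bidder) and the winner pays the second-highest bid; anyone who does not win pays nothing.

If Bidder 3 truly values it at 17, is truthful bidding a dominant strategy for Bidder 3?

Check each profile of the others' bids and compare truth against every alternative bid.
Others bid (6, 14, 6, 6): truth gives 3, best alternative gives 0.
Others bid (6, 14, 6, 7): truth gives 3, best alternative gives 0.
Others bid (6, 14, 6, 14): truth gives 3, best alternative gives 0.
Others bid (6, 14, 7, 6): truth gives 3, best alternative gives 0.
Others bid (6, 14, 7, 7): truth gives 3, best alternative gives 0.
Others bid (6, 14, 7, 14): truth gives 3, best alternative gives 0.
(Remaining 250 profiles checked similarly; truth is weakly best in each.)
In every case the truthful bid is at least as good as any alternative, so it is a dominant strategy.

Yes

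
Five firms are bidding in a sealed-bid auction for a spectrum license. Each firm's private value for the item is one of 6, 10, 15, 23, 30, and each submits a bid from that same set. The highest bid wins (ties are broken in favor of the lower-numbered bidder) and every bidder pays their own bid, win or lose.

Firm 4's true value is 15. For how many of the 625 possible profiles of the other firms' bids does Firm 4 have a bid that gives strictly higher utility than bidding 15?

603

Others bid (6, 6, 6, 6): truth gives 0; bid 10 gives 5 > 0. Violating.
Others bid (6, 6, 6, 10): truth gives 0; bid 10 gives 5 > 0. Violating.
Others bid (6, 6, 6, 23): truth gives -15; bid 6 gives -6 > -15. Violating.
Others bid (6, 6, 6, 30): truth gives -15; bid 6 gives -6 > -15. Violating.
Others bid (6, 6, 6, 15): truth gives 0; no alternative beats it.
Others bid (6, 6, 10, 6): truth gives 0; no alternative beats it.
(Checking all 625 profiles: 603 have a profitable deviation, 22 do not.)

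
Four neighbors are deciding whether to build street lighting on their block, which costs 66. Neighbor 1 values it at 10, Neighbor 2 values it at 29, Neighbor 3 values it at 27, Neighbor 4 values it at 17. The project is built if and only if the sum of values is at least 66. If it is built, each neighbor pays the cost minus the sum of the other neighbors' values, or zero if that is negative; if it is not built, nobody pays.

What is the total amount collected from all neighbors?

Total value 83 ≥ cost 66, so it is built.
Neighbor 1: others sum to 73; max(0, 66 - 73) = 0.
Neighbor 2: others sum to 54; max(0, 66 - 54) = 12.
Neighbor 3: others sum to 56; max(0, 66 - 56) = 10.
Neighbor 4: others sum to 66; max(0, 66 - 66) = 0.
Total collected = 0 + 12 + 10 + 0 = 22.

22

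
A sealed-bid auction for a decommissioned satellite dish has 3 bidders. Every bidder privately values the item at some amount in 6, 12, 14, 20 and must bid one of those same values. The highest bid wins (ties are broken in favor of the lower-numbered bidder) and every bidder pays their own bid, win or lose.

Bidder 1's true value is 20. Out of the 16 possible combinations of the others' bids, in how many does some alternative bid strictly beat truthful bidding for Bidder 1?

9

Others bid (6, 6): truth gives 0; bid 6 gives 14 > 0. Violating.
Others bid (6, 12): truth gives 0; bid 12 gives 8 > 0. Violating.
Others bid (6, 14): truth gives 0; bid 14 gives 6 > 0. Violating.
Others bid (12, 6): truth gives 0; bid 12 gives 8 > 0. Violating.
Others bid (6, 20): truth gives 0; no alternative beats it.
Others bid (12, 20): truth gives 0; no alternative beats it.
(Checking all 16 profiles: 9 have a profitable deviation, 7 do not.)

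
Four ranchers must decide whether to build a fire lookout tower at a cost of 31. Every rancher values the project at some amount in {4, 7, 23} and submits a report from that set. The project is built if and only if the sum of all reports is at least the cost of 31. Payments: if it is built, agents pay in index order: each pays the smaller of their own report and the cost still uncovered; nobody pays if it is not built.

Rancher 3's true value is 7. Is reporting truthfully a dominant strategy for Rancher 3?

No

Consider the case where Rancher 1 reports 4, Rancher 2 reports 4 and Rancher 4 reports 23.
Truthful report 7: project built, pays 7, utility 7 - 7 = 0.
Report 4 instead: project built, pays 4, utility 7 - 4 = 3.
Since 3 > 0, reporting 4 is strictly better here, so truthful reporting is not dominant.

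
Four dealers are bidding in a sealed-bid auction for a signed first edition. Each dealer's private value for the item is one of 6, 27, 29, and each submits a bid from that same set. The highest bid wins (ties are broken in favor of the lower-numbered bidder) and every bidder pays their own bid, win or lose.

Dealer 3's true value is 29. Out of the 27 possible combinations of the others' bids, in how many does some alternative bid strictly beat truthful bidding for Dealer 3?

Others bid (6, 6, 6): truth gives 0; bid 27 gives 2 > 0. Violating.
Others bid (6, 6, 27): truth gives 0; bid 27 gives 2 > 0. Violating.
Others bid (6, 29, 6): truth gives -29; bid 6 gives -6 > -29. Violating.
Others bid (6, 29, 27): truth gives -29; bid 6 gives -6 > -29. Violating.
Others bid (6, 6, 29): truth gives 0; no alternative beats it.
Others bid (6, 27, 6): truth gives 0; no alternative beats it.
(Checking all 27 profiles: 17 have a profitable deviation, 10 do not.)

17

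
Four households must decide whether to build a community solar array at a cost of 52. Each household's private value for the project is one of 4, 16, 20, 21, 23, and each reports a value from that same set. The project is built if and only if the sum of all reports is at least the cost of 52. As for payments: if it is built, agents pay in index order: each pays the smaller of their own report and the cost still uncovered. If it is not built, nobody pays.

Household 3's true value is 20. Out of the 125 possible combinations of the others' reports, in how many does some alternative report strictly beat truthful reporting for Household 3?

100

Others report (4, 16, 16): truth gives 0; report 16 gives 4 > 0. Violating.
Others report (4, 16, 20): truth gives 0; report 16 gives 4 > 0. Violating.
Others report (4, 16, 21): truth gives 0; report 16 gives 4 > 0. Violating.
Others report (4, 16, 23): truth gives 0; report 16 gives 4 > 0. Violating.
Others report (4, 4, 4): truth gives 0; no alternative beats it.
Others report (4, 4, 16): truth gives 0; no alternative beats it.
(Checking all 125 profiles: 100 have a profitable deviation, 25 do not.)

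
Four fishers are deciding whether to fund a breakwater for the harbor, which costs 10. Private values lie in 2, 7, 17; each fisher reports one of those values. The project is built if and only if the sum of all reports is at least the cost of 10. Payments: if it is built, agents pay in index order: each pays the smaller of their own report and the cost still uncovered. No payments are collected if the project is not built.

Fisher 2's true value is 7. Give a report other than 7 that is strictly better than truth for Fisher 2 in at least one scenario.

2

Suppose Fisher 1 reports 2, Fisher 3 reports 2 and Fisher 4 reports 7.
Report 7: project built, pays 7, utility 7 - 7 = 0.
Report 2: project built, pays 2, utility 7 - 2 = 5.
So reporting 2 beats truth here (5 > 0).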